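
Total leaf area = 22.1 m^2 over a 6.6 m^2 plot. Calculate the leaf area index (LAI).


Formula: LAI = total leaf area / ground area  (dimensionless)
LAI = 22.1 m^2 / 6.6 m^2
LAI = 3.35

3.35


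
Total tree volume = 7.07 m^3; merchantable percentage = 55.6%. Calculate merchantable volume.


Formula: MV = V_total * (merchantable_pct / 100)
Merchantable fraction = 55.6% / 100 = 0.556
MV = 7.07 m^3 * 0.556 = 3.931 m^3

3.931


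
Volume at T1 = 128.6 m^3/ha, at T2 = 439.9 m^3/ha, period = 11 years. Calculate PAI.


Formula: PAI = (V_T2 - V_T1) / (T2 - T1)
Volume increment = 439.9 - 128.6 = 311.3 m^3/ha
PAI = 311.3 / 11 = 28.3 m^3/ha/year

28.3


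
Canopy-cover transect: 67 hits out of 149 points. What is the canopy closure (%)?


Formula: Canopy closure = covered points / total points * 100
Closure = 67 / 149 * 100
Closure = 0.4497 * 100 = 45.0%

45.0


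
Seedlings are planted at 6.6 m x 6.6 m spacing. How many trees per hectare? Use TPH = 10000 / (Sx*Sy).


Formula: TPH = 10000 m^2/ha / (spacing_x * spacing_y)
Area per tree = 6.6 m * 6.6 m = 43.56 m^2
TPH = 10000 / 43.56 = 230 trees/ha

230


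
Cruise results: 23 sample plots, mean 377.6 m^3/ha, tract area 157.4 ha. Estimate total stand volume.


Formula: Total Volume = Mean Volume per ha * Total Area
Total Volume = 377.6 m^3/ha * 157.4 ha
Total Volume = 59434 m^3

59434


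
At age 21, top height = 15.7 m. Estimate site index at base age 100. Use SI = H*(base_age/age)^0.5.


Formula: SI = H_dom * (base_age / age)^0.5
Age ratio = 100 / 21 = 4.7619
sqrt(age_ratio) = 2.18218
SI = 15.7 * 2.18218 = 34.3 m

34.3


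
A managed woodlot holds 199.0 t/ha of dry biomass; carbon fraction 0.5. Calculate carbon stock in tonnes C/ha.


Formula: Carbon Stock = Biomass * Carbon Fraction
C = 199.0 t/ha * 0.5
C = 99.5 t C/ha

99.5


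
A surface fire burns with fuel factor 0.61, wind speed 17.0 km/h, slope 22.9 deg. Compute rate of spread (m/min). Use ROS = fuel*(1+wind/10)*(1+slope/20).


Formula: ROS = fuel * (1 + wind/10) * (1 + slope/20)
Wind factor = 1 + 17.0/10 = 2.7
Slope factor = 1 + 22.9/20 = 2.145
ROS = 0.61 * 2.7 * 2.145 = 3.53 m/min

3.53


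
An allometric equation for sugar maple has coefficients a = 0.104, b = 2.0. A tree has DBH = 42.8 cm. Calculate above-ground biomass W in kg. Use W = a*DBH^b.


Formula: W = a * DBH^b  (allometric power law)
DBH^b = 42.8^2.0 = 1831.84
W = 0.104 * 1831.84 = 190.5 kg

190.5


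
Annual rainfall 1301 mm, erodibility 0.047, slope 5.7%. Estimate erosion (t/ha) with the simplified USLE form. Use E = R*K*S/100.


Formula: E = R * K * S / 100  (simplified USLE)
R * K = 1301 * 0.047 = 61.147
E = 61.147 * 5.7 / 100 = 3.49 t/ha

3.49


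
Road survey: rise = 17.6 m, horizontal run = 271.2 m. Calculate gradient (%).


Formula: Gradient = rise / run * 100
Gradient = 17.6 / 271.2 * 100 = 6.5%

6.5


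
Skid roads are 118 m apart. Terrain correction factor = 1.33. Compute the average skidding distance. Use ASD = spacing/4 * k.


Formula: ASD = (spacing / 4) * correction
Uncorrected distance = spacing / 4 = 118 / 4 = 29.5 m
ASD = 29.5 * 1.33 = 39 m

39


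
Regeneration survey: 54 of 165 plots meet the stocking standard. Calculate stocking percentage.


Formula: Stocking % = stocked plots / total plots * 100
Stocking = 54 / 165 * 100
Stocking = 0.3273 * 100 = 32.7%

32.7


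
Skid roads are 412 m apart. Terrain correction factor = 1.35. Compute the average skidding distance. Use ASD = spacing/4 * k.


Formula: ASD = (spacing / 4) * correction
Uncorrected distance = spacing / 4 = 412 / 4 = 103 m
ASD = 103 * 1.35 = 139 m

139


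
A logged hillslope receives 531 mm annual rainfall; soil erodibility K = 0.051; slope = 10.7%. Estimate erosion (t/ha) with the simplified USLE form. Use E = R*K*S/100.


Formula: E = R * K * S / 100  (simplified USLE)
R * K = 531 * 0.051 = 27.081
E = 27.081 * 10.7 / 100 = 2.9 t/ha

2.9


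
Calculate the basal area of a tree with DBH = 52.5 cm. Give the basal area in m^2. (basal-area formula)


Formula: BA = pi * (DBH/2)^2 / 10000  (cm^2 to m^2)
Radius = DBH/2 = 52.5/2 = 26.25 cm
BA = pi * 26.25^2 / 10000
   = 2164.7537 cm^2 / 10000
   = 0.2165 m^2

0.2165


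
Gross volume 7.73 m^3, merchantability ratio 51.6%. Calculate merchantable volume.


Formula: MV = V_total * (merchantable_pct / 100)
Merchantable fraction = 51.6% / 100 = 0.516
MV = 7.73 m^3 * 0.516 = 3.989 m^3

3.989


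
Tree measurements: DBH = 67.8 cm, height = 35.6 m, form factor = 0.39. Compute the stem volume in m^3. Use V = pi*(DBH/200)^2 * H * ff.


Formula: V = pi * (DBH/200)^2 * H * ff
Radius = DBH/200 = 67.8/200 = 0.339 m
Radius^2 = 0.339^2 = 0.114921 m^2
V = pi * 0.114921 * 35.6 * 0.39
V = 5.013 m^3

5.013


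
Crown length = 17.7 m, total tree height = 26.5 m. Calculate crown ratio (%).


Formula: Crown Ratio = (Crown Length / Total Height) * 100
CR = (17.7 m / 26.5 m) * 100
CR = 0.6679 * 100 = 66.8%

66.8


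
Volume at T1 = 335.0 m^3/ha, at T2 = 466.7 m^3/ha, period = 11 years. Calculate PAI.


Formula: PAI = (V_T2 - V_T1) / (T2 - T1)
Volume increment = 466.7 - 335.0 = 131.7 m^3/ha
PAI = 131.7 / 11 = 11.97 m^3/ha/year

11.97


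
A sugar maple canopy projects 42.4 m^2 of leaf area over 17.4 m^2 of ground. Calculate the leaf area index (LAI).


Formula: LAI = total leaf area / ground area  (dimensionless)
LAI = 42.4 m^2 / 17.4 m^2
LAI = 2.44

2.44


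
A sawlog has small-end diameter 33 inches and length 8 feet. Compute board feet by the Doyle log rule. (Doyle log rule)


Doyle: BF = (D - 4)^2 * L / 16
Adjusted diameter = 33 - 4 = 29 in
(D-4)^2 = 29^2 = 841
BF = 841 * 8 / 16 = 421 BF

421


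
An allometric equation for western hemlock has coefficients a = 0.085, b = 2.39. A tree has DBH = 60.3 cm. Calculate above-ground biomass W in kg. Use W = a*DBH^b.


Formula: W = a * DBH^b  (allometric power law)
DBH^b = 60.3^2.39 = 17986.9851
W = 0.085 * 17986.9851 = 1528.9 kg

1528.9


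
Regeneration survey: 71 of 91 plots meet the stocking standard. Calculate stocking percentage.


Formula: Stocking % = stocked plots / total plots * 100
Stocking = 71 / 91 * 100
Stocking = 0.7802 * 100 = 78.0%

78.0


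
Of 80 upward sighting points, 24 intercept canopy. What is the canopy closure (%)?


Formula: Canopy closure = covered points / total points * 100
Closure = 24 / 80 * 100
Closure = 0.3 * 100 = 30.0%

30.0


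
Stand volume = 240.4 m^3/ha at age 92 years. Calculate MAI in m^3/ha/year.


Formula: MAI = Total Volume / Stand Age
MAI = 240.4 m^3/ha / 92 years
MAI = 2.61 m^3/ha/year

2.61


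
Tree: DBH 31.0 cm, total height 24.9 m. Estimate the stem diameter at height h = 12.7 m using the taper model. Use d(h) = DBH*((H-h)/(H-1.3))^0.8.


Taper: d(h) = DBH * ((H - h) / (H - 1.3))^0.8
Numerator = H - h = 24.9 - 12.7 = 12.2 m
Denominator = H - 1.3 = 24.9 - 1.3 = 23.6 m
Ratio = 12.2 / 23.6 = 0.51695
d = 31.0 * 0.51695^0.8 = 18.3 cm

18.3


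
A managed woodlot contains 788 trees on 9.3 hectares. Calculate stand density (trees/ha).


Formula: Stand Density = N_trees / Area_ha
Density = 788 trees / 9.3 ha
Density = 85 trees/ha

85


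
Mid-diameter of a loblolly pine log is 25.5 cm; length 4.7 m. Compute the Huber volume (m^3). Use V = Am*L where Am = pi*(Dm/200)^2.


Huber: V = Am * L,  Am = pi*(Dm/200)^2
Am = pi*(25.5/200)^2 = 0.051071 m^2
V = 0.051071*4.7 = 0.24 m^3

0.24


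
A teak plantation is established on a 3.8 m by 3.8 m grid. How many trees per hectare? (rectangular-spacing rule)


Formula: TPH = 10000 m^2/ha / (spacing_x * spacing_y)
Area per tree = 3.8 m * 3.8 m = 14.44 m^2
TPH = 10000 / 14.44 = 693 trees/ha

693


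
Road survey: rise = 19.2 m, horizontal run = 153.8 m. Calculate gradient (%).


Formula: Gradient = rise / run * 100
Gradient = 19.2 / 153.8 * 100 = 12.5%

12.5


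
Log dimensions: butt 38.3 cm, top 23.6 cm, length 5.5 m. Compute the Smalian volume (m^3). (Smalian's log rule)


Smalian: V = (A1 + A2)/2 * L,  A = pi*(D/200)^2
A1 = pi*(38.3/200)^2 = 0.115209 m^2
A2 = pi*(23.6/200)^2 = 0.043744 m^2
V = (0.115209+0.043744)/2*5.5 = 0.4371 m^3

0.4371


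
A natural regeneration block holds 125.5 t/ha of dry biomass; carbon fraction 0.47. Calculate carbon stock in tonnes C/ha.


Formula: Carbon Stock = Biomass * Carbon Fraction
C = 125.5 t/ha * 0.47
C = 59.0 t C/ha

59.0


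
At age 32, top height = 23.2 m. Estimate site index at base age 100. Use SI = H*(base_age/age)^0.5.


Formula: SI = H_dom * (base_age / age)^0.5
Age ratio = 100 / 32 = 3.125
sqrt(age_ratio) = 1.76777
SI = 23.2 * 1.76777 = 41.0 m

41.0


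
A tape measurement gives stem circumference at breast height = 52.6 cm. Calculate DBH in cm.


Formula: DBH = C / pi
DBH = 52.6 / pi
pi = 3.14159...
DBH = 16.7 cm

16.7


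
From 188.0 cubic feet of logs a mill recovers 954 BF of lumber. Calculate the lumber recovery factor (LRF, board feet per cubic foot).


Formula: LRF = Lumber Output (BF) / Log Input (ft^3)
LRF = 954 BF / 188.0 ft^3
LRF = 5.07 BF/ft^3

5.07


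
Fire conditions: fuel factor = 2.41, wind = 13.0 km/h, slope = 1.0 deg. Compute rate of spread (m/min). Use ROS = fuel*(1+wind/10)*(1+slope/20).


Formula: ROS = fuel * (1 + wind/10) * (1 + slope/20)
Wind factor = 1 + 13.0/10 = 2.3
Slope factor = 1 + 1.0/20 = 1.05
ROS = 2.41 * 2.3 * 1.05 = 5.82 m/min

5.82


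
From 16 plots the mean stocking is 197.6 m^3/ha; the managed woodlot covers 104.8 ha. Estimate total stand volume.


Formula: Total Volume = Mean Volume per ha * Total Area
Total Volume = 197.6 m^3/ha * 104.8 ha
Total Volume = 20708 m^3

20708


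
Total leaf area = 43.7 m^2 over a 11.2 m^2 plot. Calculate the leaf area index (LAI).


Formula: LAI = total leaf area / ground area  (dimensionless)
LAI = 43.7 m^2 / 11.2 m^2
LAI = 3.9

3.9


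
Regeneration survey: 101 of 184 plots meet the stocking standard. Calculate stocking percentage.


Formula: Stocking % = stocked plots / total plots * 100
Stocking = 101 / 184 * 100
Stocking = 0.5489 * 100 = 54.9%

54.9


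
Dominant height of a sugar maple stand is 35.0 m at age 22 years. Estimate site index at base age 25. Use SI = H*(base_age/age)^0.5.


Formula: SI = H_dom * (base_age / age)^0.5
Age ratio = 25 / 22 = 1.13636
sqrt(age_ratio) = 1.066
SI = 35.0 * 1.066 = 37.3 m

37.3


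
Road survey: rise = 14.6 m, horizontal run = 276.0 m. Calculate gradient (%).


Formula: Gradient = rise / run * 100
Gradient = 14.6 / 276.0 * 100 = 5.3%

5.3


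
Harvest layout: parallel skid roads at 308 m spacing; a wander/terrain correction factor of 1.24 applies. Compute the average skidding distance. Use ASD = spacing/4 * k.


Formula: ASD = (spacing / 4) * correction
Uncorrected distance = spacing / 4 = 308 / 4 = 77 m
ASD = 77 * 1.24 = 95 m

95


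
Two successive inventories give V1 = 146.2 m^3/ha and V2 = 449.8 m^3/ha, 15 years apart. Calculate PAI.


Formula: PAI = (V_T2 - V_T1) / (T2 - T1)
Volume increment = 449.8 - 146.2 = 303.6 m^3/ha
PAI = 303.6 / 15 = 20.24 m^3/ha/year

20.24


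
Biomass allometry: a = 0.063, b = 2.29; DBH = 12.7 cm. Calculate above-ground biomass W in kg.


Formula: W = a * DBH^b  (allometric power law)
DBH^b = 12.7^2.29 = 337.0626
W = 0.063 * 337.0626 = 21.2 kg

21.2


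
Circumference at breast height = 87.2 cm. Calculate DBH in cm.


Formula: DBH = C / pi
DBH = 87.2 / pi
pi = 3.14159...
DBH = 27.8 cm

27.8


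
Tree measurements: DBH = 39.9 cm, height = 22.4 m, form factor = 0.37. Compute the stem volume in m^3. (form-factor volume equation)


Formula: V = pi * (DBH/200)^2 * H * ff
Radius = DBH/200 = 39.9/200 = 0.1995 m
Radius^2 = 0.1995^2 = 0.03980025 m^2
V = pi * 0.03980025 * 22.4 * 0.37
V = 1.036 m^3

1.036


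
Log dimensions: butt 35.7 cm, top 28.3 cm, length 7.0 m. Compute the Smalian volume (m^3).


Smalian: V = (A1 + A2)/2 * L,  A = pi*(D/200)^2
A1 = pi*(35.7/200)^2 = 0.100098 m^2
A2 = pi*(28.3/200)^2 = 0.062902 m^2
V = (0.100098+0.062902)/2*7.0 = 0.5705 m^3

0.5705


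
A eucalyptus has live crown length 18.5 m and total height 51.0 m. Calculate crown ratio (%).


Formula: Crown Ratio = (Crown Length / Total Height) * 100
CR = (18.5 m / 51.0 m) * 100
CR = 0.3627 * 100 = 36.3%

36.3


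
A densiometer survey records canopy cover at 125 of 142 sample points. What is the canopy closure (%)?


Formula: Canopy closure = covered points / total points * 100
Closure = 125 / 142 * 100
Closure = 0.8803 * 100 = 88.0%

88.0


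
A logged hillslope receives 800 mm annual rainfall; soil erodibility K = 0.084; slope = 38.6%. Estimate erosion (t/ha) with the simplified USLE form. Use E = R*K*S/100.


Formula: E = R * K * S / 100  (simplified USLE)
R * K = 800 * 0.084 = 67.2
E = 67.2 * 38.6 / 100 = 25.94 t/ha

25.94


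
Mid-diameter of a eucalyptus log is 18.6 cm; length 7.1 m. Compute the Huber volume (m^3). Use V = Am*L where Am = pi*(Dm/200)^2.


Huber: V = Am * L,  Am = pi*(Dm/200)^2
Am = pi*(18.6/200)^2 = 0.027172 m^2
V = 0.027172*7.1 = 0.1929 m^3

0.1929


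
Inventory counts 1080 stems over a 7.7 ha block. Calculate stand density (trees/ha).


Formula: Stand Density = N_trees / Area_ha
Density = 1080 trees / 7.7 ha
Density = 140 trees/ha

140


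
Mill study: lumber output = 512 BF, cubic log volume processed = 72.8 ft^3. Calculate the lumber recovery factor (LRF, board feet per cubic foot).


Formula: LRF = Lumber Output (BF) / Log Input (ft^3)
LRF = 512 BF / 72.8 ft^3
LRF = 7.03 BF/ft^3

7.03


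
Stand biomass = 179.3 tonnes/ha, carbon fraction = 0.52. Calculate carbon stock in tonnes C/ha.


Formula: Carbon Stock = Biomass * Carbon Fraction
C = 179.3 t/ha * 0.52
C = 93.2 t C/ha

93.2


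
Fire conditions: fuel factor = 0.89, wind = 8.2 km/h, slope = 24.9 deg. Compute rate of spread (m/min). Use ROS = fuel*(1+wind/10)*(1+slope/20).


Formula: ROS = fuel * (1 + wind/10) * (1 + slope/20)
Wind factor = 1 + 8.2/10 = 1.82
Slope factor = 1 + 24.9/20 = 2.245
ROS = 0.89 * 1.82 * 2.245 = 3.64 m/min

3.64


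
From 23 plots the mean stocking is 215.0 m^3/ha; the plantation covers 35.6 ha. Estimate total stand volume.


Formula: Total Volume = Mean Volume per ha * Total Area
Total Volume = 215.0 m^3/ha * 35.6 ha
Total Volume = 7654 m^3

7654


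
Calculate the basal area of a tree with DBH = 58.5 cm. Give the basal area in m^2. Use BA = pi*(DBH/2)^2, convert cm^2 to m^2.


Formula: BA = pi * (DBH/2)^2 / 10000  (cm^2 to m^2)
Radius = DBH/2 = 58.5/2 = 29.25 cm
BA = pi * 29.25^2 / 10000
   = 2687.8289 cm^2 / 10000
   = 0.2688 m^2

0.2688


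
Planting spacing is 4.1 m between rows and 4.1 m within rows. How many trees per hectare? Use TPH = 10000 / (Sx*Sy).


Formula: TPH = 10000 m^2/ha / (spacing_x * spacing_y)
Area per tree = 4.1 m * 4.1 m = 16.81 m^2
TPH = 10000 / 16.81 = 595 trees/ha

595


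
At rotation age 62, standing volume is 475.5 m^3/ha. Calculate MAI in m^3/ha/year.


Formula: MAI = Total Volume / Stand Age
MAI = 475.5 m^3/ha / 62 years
MAI = 7.67 m^3/ha/year

7.67


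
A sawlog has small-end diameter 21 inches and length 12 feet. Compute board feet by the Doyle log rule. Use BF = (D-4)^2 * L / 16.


Doyle: BF = (D - 4)^2 * L / 16
Adjusted diameter = 21 - 4 = 17 in
(D-4)^2 = 17^2 = 289
BF = 289 * 12 / 16 = 217 BF

217


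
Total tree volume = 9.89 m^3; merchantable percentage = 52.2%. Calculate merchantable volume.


Formula: MV = V_total * (merchantable_pct / 100)
Merchantable fraction = 52.2% / 100 = 0.522
MV = 9.89 m^3 * 0.522 = 5.163 m^3

5.163


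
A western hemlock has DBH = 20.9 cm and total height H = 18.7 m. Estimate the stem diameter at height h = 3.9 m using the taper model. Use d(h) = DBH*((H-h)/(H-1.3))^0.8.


Taper: d(h) = DBH * ((H - h) / (H - 1.3))^0.8
Numerator = H - h = 18.7 - 3.9 = 14.8 m
Denominator = H - 1.3 = 18.7 - 1.3 = 17.4 m
Ratio = 14.8 / 17.4 = 0.85057
d = 20.9 * 0.85057^0.8 = 18.4 cm

18.4


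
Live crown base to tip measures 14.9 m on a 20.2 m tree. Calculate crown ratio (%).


Formula: Crown Ratio = (Crown Length / Total Height) * 100
CR = (14.9 m / 20.2 m) * 100
CR = 0.7376 * 100 = 73.8%

73.8


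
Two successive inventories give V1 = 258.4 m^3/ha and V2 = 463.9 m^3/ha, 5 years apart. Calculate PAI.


Formula: PAI = (V_T2 - V_T1) / (T2 - T1)
Volume increment = 463.9 - 258.4 = 205.5 m^3/ha
PAI = 205.5 / 5 = 41.1 m^3/ha/year

41.1


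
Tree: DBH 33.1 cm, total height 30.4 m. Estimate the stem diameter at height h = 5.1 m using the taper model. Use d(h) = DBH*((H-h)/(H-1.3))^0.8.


Taper: d(h) = DBH * ((H - h) / (H - 1.3))^0.8
Numerator = H - h = 30.4 - 5.1 = 25.3 m
Denominator = H - 1.3 = 30.4 - 1.3 = 29.1 m
Ratio = 25.3 / 29.1 = 0.86942
d = 33.1 * 0.86942^0.8 = 29.6 cm

29.6


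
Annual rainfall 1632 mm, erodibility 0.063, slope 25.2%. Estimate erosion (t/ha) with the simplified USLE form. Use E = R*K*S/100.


Formula: E = R * K * S / 100  (simplified USLE)
R * K = 1632 * 0.063 = 102.816
E = 102.816 * 25.2 / 100 = 25.91 t/ha

25.91


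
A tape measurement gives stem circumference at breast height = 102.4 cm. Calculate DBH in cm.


Formula: DBH = C / pi
DBH = 102.4 / pi
pi = 3.14159...
DBH = 32.6 cm

32.6


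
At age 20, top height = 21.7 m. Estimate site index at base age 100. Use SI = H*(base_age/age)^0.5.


Formula: SI = H_dom * (base_age / age)^0.5
Age ratio = 100 / 20 = 5.0
sqrt(age_ratio) = 2.23607
SI = 21.7 * 2.23607 = 48.5 m

48.5


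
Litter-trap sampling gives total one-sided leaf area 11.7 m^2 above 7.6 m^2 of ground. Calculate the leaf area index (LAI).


Formula: LAI = total leaf area / ground area  (dimensionless)
LAI = 11.7 m^2 / 7.6 m^2
LAI = 1.54

1.54


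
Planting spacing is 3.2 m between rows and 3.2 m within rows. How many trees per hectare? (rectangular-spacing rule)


Formula: TPH = 10000 m^2/ha / (spacing_x * spacing_y)
Area per tree = 3.2 m * 3.2 m = 10.24 m^2
TPH = 10000 / 10.24 = 977 trees/ha

977


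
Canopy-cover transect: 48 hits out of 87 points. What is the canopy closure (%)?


Formula: Canopy closure = covered points / total points * 100
Closure = 48 / 87 * 100
Closure = 0.5517 * 100 = 55.2%

55.2


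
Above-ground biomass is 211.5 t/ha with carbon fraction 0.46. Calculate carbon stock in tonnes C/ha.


Formula: Carbon Stock = Biomass * Carbon Fraction
C = 211.5 t/ha * 0.46
C = 97.3 t C/ha

97.3


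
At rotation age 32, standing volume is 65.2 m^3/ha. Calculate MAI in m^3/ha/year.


Formula: MAI = Total Volume / Stand Age
MAI = 65.2 m^3/ha / 32 years
MAI = 2.04 m^3/ha/year

2.04


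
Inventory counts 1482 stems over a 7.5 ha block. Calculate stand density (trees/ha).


Formula: Stand Density = N_trees / Area_ha
Density = 1482 trees / 7.5 ha
Density = 198 trees/ha

198


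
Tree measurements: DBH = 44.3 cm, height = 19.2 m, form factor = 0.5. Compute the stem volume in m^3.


Formula: V = pi * (DBH/200)^2 * H * ff
Radius = DBH/200 = 44.3/200 = 0.2215 m
Radius^2 = 0.2215^2 = 0.04906225 m^2
V = pi * 0.04906225 * 19.2 * 0.5
V = 1.48 m^3

1.48


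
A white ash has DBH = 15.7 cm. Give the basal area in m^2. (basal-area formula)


Formula: BA = pi * (DBH/2)^2 / 10000  (cm^2 to m^2)
Radius = DBH/2 = 15.7/2 = 7.85 cm
BA = pi * 7.85^2 / 10000
   = 193.5928 cm^2 / 10000
   = 0.0194 m^2

0.0194


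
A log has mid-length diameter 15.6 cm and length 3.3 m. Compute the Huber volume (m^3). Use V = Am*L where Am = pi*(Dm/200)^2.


Huber: V = Am * L,  Am = pi*(Dm/200)^2
Am = pi*(15.6/200)^2 = 0.019113 m^2
V = 0.019113*3.3 = 0.0631 m^3

0.0631


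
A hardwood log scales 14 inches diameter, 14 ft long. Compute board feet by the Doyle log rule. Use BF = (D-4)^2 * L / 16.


Doyle: BF = (D - 4)^2 * L / 16
Adjusted diameter = 14 - 4 = 10 in
(D-4)^2 = 10^2 = 100
BF = 100 * 14 / 16 = 88 BF

88


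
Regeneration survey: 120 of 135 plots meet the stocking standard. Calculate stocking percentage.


Formula: Stocking % = stocked plots / total plots * 100
Stocking = 120 / 135 * 100
Stocking = 0.8889 * 100 = 88.9%

88.9


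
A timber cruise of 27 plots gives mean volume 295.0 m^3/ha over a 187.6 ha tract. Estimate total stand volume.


Formula: Total Volume = Mean Volume per ha * Total Area
Total Volume = 295.0 m^3/ha * 187.6 ha
Total Volume = 55342 m^3

55342


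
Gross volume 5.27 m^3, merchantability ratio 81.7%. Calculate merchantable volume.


Formula: MV = V_total * (merchantable_pct / 100)
Merchantable fraction = 81.7% / 100 = 0.817
MV = 5.27 m^3 * 0.817 = 4.306 m^3

4.306


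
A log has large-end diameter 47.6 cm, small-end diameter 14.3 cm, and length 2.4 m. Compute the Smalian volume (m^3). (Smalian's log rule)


Smalian: V = (A1 + A2)/2 * L,  A = pi*(D/200)^2
A1 = pi*(47.6/200)^2 = 0.177952 m^2
A2 = pi*(14.3/200)^2 = 0.016061 m^2
V = (0.177952+0.016061)/2*2.4 = 0.2328 m^3

0.2328


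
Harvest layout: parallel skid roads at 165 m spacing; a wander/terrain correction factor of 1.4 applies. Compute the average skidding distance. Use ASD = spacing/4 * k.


Formula: ASD = (spacing / 4) * correction
Uncorrected distance = spacing / 4 = 165 / 4 = 41.25 m
ASD = 41.25 * 1.4 = 58 m

58


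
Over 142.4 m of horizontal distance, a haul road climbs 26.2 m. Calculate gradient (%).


Formula: Gradient = rise / run * 100
Gradient = 26.2 / 142.4 * 100 = 18.4%

18.4


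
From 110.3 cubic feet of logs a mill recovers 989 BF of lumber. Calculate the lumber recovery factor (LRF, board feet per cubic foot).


Formula: LRF = Lumber Output (BF) / Log Input (ft^3)
LRF = 989 BF / 110.3 ft^3
LRF = 8.97 BF/ft^3

8.97


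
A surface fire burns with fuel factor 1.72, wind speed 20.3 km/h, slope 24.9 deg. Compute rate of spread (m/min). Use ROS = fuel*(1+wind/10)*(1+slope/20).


Formula: ROS = fuel * (1 + wind/10) * (1 + slope/20)
Wind factor = 1 + 20.3/10 = 3.03
Slope factor = 1 + 24.9/20 = 2.245
ROS = 1.72 * 3.03 * 2.245 = 11.7 m/min

11.7


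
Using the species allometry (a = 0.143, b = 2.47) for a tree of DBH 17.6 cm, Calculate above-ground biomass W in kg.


Formula: W = a * DBH^b  (allometric power law)
DBH^b = 17.6^2.47 = 1192.3844
W = 0.143 * 1192.3844 = 170.5 kg

170.5


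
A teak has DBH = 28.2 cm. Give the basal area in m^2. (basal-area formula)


Formula: BA = pi * (DBH/2)^2 / 10000  (cm^2 to m^2)
Radius = DBH/2 = 28.2/2 = 14.1 cm
BA = pi * 14.1^2 / 10000
   = 624.58 cm^2 / 10000
   = 0.0625 m^2

0.0625


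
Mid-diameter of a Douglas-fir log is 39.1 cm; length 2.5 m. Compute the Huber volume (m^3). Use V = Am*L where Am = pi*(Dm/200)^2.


Huber: V = Am * L,  Am = pi*(Dm/200)^2
Am = pi*(39.1/200)^2 = 0.120072 m^2
V = 0.120072*2.5 = 0.3002 m^3

0.3002


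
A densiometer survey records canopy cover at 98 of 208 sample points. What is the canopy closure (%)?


Formula: Canopy closure = covered points / total points * 100
Closure = 98 / 208 * 100
Closure = 0.4712 * 100 = 47.1%

47.1


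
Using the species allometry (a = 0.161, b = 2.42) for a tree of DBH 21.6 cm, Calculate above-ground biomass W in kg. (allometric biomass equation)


Formula: W = a * DBH^b  (allometric power law)
DBH^b = 21.6^2.42 = 1695.8135
W = 0.161 * 1695.8135 = 273.0 kg

273.0


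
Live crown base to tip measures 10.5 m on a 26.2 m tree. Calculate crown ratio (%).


Formula: Crown Ratio = (Crown Length / Total Height) * 100
CR = (10.5 m / 26.2 m) * 100
CR = 0.4008 * 100 = 40.1%

40.1


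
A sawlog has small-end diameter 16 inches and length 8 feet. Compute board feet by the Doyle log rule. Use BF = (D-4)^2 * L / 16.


Doyle: BF = (D - 4)^2 * L / 16
Adjusted diameter = 16 - 4 = 12 in
(D-4)^2 = 12^2 = 144
BF = 144 * 8 / 16 = 72 BF

72


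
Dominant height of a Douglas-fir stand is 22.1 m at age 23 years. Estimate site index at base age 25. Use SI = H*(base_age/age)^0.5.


Formula: SI = H_dom * (base_age / age)^0.5
Age ratio = 25 / 23 = 1.08696
sqrt(age_ratio) = 1.04257
SI = 22.1 * 1.04257 = 23.0 m

23.0


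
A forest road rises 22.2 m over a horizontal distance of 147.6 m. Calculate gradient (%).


Formula: Gradient = rise / run * 100
Gradient = 22.2 / 147.6 * 100 = 15.0%

15.0


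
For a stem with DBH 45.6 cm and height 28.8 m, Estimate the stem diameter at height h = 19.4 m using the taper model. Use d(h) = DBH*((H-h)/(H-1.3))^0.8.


Taper: d(h) = DBH * ((H - h) / (H - 1.3))^0.8
Numerator = H - h = 28.8 - 19.4 = 9.4 m
Denominator = H - 1.3 = 28.8 - 1.3 = 27.5 m
Ratio = 9.4 / 27.5 = 0.34182
d = 45.6 * 0.34182^0.8 = 19.3 cm

19.3


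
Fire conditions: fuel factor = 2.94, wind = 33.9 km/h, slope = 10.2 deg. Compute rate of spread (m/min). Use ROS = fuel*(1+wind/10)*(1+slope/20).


Formula: ROS = fuel * (1 + wind/10) * (1 + slope/20)
Wind factor = 1 + 33.9/10 = 4.39
Slope factor = 1 + 10.2/20 = 1.51
ROS = 2.94 * 4.39 * 1.51 = 19.49 m/min

19.49


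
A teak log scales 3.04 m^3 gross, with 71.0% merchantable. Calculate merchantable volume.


Formula: MV = V_total * (merchantable_pct / 100)
Merchantable fraction = 71.0% / 100 = 0.71
MV = 3.04 m^3 * 0.71 = 2.158 m^3

2.158


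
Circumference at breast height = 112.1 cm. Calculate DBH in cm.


Formula: DBH = C / pi
DBH = 112.1 / pi
pi = 3.14159...
DBH = 35.7 cm

35.7


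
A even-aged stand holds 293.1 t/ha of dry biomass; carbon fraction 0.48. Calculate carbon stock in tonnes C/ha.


Formula: Carbon Stock = Biomass * Carbon Fraction
C = 293.1 t/ha * 0.48
C = 140.7 t C/ha

140.7


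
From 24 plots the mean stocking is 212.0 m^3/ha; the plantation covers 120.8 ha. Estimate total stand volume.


Formula: Total Volume = Mean Volume per ha * Total Area
Total Volume = 212.0 m^3/ha * 120.8 ha
Total Volume = 25610 m^3

25610


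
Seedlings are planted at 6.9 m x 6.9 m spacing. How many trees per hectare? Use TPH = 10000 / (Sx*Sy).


Formula: TPH = 10000 m^2/ha / (spacing_x * spacing_y)
Area per tree = 6.9 m * 6.9 m = 47.61 m^2
TPH = 10000 / 47.61 = 210 trees/ha

210


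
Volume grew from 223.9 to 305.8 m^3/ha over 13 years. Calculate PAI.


Formula: PAI = (V_T2 - V_T1) / (T2 - T1)
Volume increment = 305.8 - 223.9 = 81.9 m^3/ha
PAI = 81.9 / 13 = 6.3 m^3/ha/year

6.3


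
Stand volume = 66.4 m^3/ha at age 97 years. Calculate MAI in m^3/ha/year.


Formula: MAI = Total Volume / Stand Age
MAI = 66.4 m^3/ha / 97 years
MAI = 0.68 m^3/ha/year

0.68


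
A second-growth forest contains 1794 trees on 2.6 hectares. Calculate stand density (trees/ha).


Formula: Stand Density = N_trees / Area_ha
Density = 1794 trees / 2.6 ha
Density = 690 trees/ha

690


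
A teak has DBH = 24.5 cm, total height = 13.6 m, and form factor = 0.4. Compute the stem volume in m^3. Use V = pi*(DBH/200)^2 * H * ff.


Formula: V = pi * (DBH/200)^2 * H * ff
Radius = DBH/200 = 24.5/200 = 0.1225 m
Radius^2 = 0.1225^2 = 0.01500625 m^2
V = pi * 0.01500625 * 13.6 * 0.4
V = 0.256 m^3

0.256


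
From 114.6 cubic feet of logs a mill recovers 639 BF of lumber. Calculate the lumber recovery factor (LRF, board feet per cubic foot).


Formula: LRF = Lumber Output (BF) / Log Input (ft^3)
LRF = 639 BF / 114.6 ft^3
LRF = 5.58 BF/ft^3

5.58


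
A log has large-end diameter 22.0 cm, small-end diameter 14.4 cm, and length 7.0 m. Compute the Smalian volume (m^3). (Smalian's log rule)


Smalian: V = (A1 + A2)/2 * L,  A = pi*(D/200)^2
A1 = pi*(22.0/200)^2 = 0.038013 m^2
A2 = pi*(14.4/200)^2 = 0.016286 m^2
V = (0.038013+0.016286)/2*7.0 = 0.19 m^3

0.19


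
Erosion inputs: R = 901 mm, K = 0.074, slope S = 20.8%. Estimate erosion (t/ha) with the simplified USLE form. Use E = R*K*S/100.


Formula: E = R * K * S / 100  (simplified USLE)
R * K = 901 * 0.074 = 66.674
E = 66.674 * 20.8 / 100 = 13.87 t/ha

13.87


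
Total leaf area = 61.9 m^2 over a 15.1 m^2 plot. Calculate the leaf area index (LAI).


Formula: LAI = total leaf area / ground area  (dimensionless)
LAI = 61.9 m^2 / 15.1 m^2
LAI = 4.1

4.1


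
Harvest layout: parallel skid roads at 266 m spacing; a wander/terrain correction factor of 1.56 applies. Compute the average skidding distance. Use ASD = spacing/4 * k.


Formula: ASD = (spacing / 4) * correction
Uncorrected distance = spacing / 4 = 266 / 4 = 66.5 m
ASD = 66.5 * 1.56 = 104 m

104


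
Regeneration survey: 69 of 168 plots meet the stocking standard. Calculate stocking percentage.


Formula: Stocking % = stocked plots / total plots * 100
Stocking = 69 / 168 * 100
Stocking = 0.4107 * 100 = 41.1%

41.1


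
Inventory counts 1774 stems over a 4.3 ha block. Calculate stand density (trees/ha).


Formula: Stand Density = N_trees / Area_ha
Density = 1774 trees / 4.3 ha
Density = 413 trees/ha

413


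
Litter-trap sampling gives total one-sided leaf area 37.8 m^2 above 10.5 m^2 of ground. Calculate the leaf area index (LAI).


Formula: LAI = total leaf area / ground area  (dimensionless)
LAI = 37.8 m^2 / 10.5 m^2
LAI = 3.6

3.6


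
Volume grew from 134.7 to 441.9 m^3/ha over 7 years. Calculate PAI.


Formula: PAI = (V_T2 - V_T1) / (T2 - T1)
Volume increment = 441.9 - 134.7 = 307.2 m^3/ha
PAI = 307.2 / 7 = 43.89 m^3/ha/year

43.89


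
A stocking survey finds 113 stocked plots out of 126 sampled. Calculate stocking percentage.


Formula: Stocking % = stocked plots / total plots * 100
Stocking = 113 / 126 * 100
Stocking = 0.8968 * 100 = 89.7%

89.7


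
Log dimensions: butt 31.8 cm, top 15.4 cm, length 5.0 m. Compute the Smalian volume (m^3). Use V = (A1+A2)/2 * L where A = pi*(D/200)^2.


Smalian: V = (A1 + A2)/2 * L,  A = pi*(D/200)^2
A1 = pi*(31.8/200)^2 = 0.079423 m^2
A2 = pi*(15.4/200)^2 = 0.018627 m^2
V = (0.079423+0.018627)/2*5.0 = 0.2451 m^3

0.2451


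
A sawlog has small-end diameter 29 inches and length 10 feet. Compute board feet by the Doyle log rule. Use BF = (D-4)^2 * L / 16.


Doyle: BF = (D - 4)^2 * L / 16
Adjusted diameter = 29 - 4 = 25 in
(D-4)^2 = 25^2 = 625
BF = 625 * 10 / 16 = 391 BF

391


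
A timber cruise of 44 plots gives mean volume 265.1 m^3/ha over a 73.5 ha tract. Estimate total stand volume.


Formula: Total Volume = Mean Volume per ha * Total Area
Total Volume = 265.1 m^3/ha * 73.5 ha
Total Volume = 19485 m^3

19485


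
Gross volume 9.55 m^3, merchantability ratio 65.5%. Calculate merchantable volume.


Formula: MV = V_total * (merchantable_pct / 100)
Merchantable fraction = 65.5% / 100 = 0.655
MV = 9.55 m^3 * 0.655 = 6.255 m^3

6.255


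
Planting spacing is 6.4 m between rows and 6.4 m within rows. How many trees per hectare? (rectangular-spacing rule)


Formula: TPH = 10000 m^2/ha / (spacing_x * spacing_y)
Area per tree = 6.4 m * 6.4 m = 40.96 m^2
TPH = 10000 / 40.96 = 244 trees/ha

244


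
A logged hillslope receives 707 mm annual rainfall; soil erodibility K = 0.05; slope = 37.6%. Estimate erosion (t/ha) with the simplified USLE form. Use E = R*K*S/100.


Formula: E = R * K * S / 100  (simplified USLE)
R * K = 707 * 0.05 = 35.35
E = 35.35 * 37.6 / 100 = 13.29 t/ha

13.29


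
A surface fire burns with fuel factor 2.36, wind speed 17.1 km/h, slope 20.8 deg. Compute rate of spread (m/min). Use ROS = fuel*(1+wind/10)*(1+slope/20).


Formula: ROS = fuel * (1 + wind/10) * (1 + slope/20)
Wind factor = 1 + 17.1/10 = 2.71
Slope factor = 1 + 20.8/20 = 2.04
ROS = 2.36 * 2.71 * 2.04 = 13.05 m/min

13.05


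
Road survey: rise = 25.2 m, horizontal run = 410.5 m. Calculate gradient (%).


Formula: Gradient = rise / run * 100
Gradient = 25.2 / 410.5 * 100 = 6.1%

6.1


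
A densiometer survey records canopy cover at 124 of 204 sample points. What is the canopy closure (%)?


Formula: Canopy closure = covered points / total points * 100
Closure = 124 / 204 * 100
Closure = 0.6078 * 100 = 60.8%

60.8


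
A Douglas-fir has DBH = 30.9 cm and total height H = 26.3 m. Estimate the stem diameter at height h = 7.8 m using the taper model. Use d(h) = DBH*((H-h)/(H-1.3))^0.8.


Taper: d(h) = DBH * ((H - h) / (H - 1.3))^0.8
Numerator = H - h = 26.3 - 7.8 = 18.5 m
Denominator = H - 1.3 = 26.3 - 1.3 = 25.0 m
Ratio = 18.5 / 25.0 = 0.74
d = 30.9 * 0.74^0.8 = 24.3 cm

24.3


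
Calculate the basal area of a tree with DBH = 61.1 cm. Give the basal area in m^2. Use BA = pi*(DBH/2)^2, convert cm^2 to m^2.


Formula: BA = pi * (DBH/2)^2 / 10000  (cm^2 to m^2)
Radius = DBH/2 = 61.1/2 = 30.55 cm
BA = pi * 30.55^2 / 10000
   = 2932.0563 cm^2 / 10000
   = 0.2932 m^2

0.2932


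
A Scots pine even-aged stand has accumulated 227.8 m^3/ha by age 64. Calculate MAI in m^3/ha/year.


Formula: MAI = Total Volume / Stand Age
MAI = 227.8 m^3/ha / 64 years
MAI = 3.56 m^3/ha/year

3.56


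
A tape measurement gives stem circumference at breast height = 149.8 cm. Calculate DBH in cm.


Formula: DBH = C / pi
DBH = 149.8 / pi
pi = 3.14159...
DBH = 47.7 cm

47.7


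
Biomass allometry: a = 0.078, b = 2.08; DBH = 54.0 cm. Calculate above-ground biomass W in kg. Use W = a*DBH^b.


Formula: W = a * DBH^b  (allometric power law)
DBH^b = 54.0^2.08 = 4012.1672
W = 0.078 * 4012.1672 = 312.9 kg

312.9


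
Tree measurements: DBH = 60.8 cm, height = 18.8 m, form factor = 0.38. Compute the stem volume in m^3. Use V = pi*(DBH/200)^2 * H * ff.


Formula: V = pi * (DBH/200)^2 * H * ff
Radius = DBH/200 = 60.8/200 = 0.304 m
Radius^2 = 0.304^2 = 0.092416 m^2
V = pi * 0.092416 * 18.8 * 0.38
V = 2.074 m^3

2.074


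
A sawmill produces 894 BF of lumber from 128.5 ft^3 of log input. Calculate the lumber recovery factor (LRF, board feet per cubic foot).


Formula: LRF = Lumber Output (BF) / Log Input (ft^3)
LRF = 894 BF / 128.5 ft^3
LRF = 6.96 BF/ft^3

6.96


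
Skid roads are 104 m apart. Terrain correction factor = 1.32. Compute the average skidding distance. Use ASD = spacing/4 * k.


Formula: ASD = (spacing / 4) * correction
Uncorrected distance = spacing / 4 = 104 / 4 = 26 m
ASD = 26 * 1.32 = 34 m

34


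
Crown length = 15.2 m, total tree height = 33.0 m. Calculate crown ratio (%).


Formula: Crown Ratio = (Crown Length / Total Height) * 100
CR = (15.2 m / 33.0 m) * 100
CR = 0.4606 * 100 = 46.1%

46.1


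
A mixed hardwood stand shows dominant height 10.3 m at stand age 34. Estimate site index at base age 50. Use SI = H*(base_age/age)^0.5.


Formula: SI = H_dom * (base_age / age)^0.5
Age ratio = 50 / 34 = 1.47059
sqrt(age_ratio) = 1.21268
SI = 10.3 * 1.21268 = 12.5 m

12.5


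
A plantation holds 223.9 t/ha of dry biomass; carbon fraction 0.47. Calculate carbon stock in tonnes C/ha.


Formula: Carbon Stock = Biomass * Carbon Fraction
C = 223.9 t/ha * 0.47
C = 105.2 t C/ha

105.2


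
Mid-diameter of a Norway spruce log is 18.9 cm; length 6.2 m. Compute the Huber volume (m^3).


Huber: V = Am * L,  Am = pi*(Dm/200)^2
Am = pi*(18.9/200)^2 = 0.028055 m^2
V = 0.028055*6.2 = 0.1739 m^3

0.1739


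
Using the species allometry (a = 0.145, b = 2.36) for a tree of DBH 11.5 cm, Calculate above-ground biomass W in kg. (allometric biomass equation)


Formula: W = a * DBH^b  (allometric power law)
DBH^b = 11.5^2.36 = 318.6008
W = 0.145 * 318.6008 = 46.2 kg

46.2


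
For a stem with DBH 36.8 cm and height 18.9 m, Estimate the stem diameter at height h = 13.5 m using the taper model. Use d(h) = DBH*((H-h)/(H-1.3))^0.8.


Taper: d(h) = DBH * ((H - h) / (H - 1.3))^0.8
Numerator = H - h = 18.9 - 13.5 = 5.4 m
Denominator = H - 1.3 = 18.9 - 1.3 = 17.6 m
Ratio = 5.4 / 17.6 = 0.30682
d = 36.8 * 0.30682^0.8 = 14.3 cm

14.3


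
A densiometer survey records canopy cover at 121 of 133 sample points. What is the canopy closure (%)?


Formula: Canopy closure = covered points / total points * 100
Closure = 121 / 133 * 100
Closure = 0.9098 * 100 = 91.0%

91.0


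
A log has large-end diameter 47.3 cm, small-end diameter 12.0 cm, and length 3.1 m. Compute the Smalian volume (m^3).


Smalian: V = (A1 + A2)/2 * L,  A = pi*(D/200)^2
A1 = pi*(47.3/200)^2 = 0.175716 m^2
A2 = pi*(12.0/200)^2 = 0.01131 m^2
V = (0.175716+0.01131)/2*3.1 = 0.2899 m^3

0.2899


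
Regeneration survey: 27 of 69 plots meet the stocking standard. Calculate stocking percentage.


Formula: Stocking % = stocked plots / total plots * 100
Stocking = 27 / 69 * 100
Stocking = 0.3913 * 100 = 39.1%

39.1


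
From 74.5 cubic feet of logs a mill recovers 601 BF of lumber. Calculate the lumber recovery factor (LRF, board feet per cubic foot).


Formula: LRF = Lumber Output (BF) / Log Input (ft^3)
LRF = 601 BF / 74.5 ft^3
LRF = 8.07 BF/ft^3

8.07


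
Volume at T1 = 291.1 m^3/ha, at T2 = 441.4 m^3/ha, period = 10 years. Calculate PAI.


Formula: PAI = (V_T2 - V_T1) / (T2 - T1)
Volume increment = 441.4 - 291.1 = 150.3 m^3/ha
PAI = 150.3 / 10 = 15.03 m^3/ha/year

15.03


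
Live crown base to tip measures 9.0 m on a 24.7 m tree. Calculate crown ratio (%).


Formula: Crown Ratio = (Crown Length / Total Height) * 100
CR = (9.0 m / 24.7 m) * 100
CR = 0.3644 * 100 = 36.4%

36.4


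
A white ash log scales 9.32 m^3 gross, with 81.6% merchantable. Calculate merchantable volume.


Formula: MV = V_total * (merchantable_pct / 100)
Merchantable fraction = 81.6% / 100 = 0.816
MV = 9.32 m^3 * 0.816 = 7.605 m^3

7.605


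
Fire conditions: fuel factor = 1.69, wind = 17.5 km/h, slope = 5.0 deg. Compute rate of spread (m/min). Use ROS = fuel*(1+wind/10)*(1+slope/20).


Formula: ROS = fuel * (1 + wind/10) * (1 + slope/20)
Wind factor = 1 + 17.5/10 = 2.75
Slope factor = 1 + 5.0/20 = 1.25
ROS = 1.69 * 2.75 * 1.25 = 5.81 m/min

5.81


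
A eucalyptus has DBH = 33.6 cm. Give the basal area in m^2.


Formula: BA = pi * (DBH/2)^2 / 10000  (cm^2 to m^2)
Radius = DBH/2 = 33.6/2 = 16.8 cm
BA = pi * 16.8^2 / 10000
   = 886.6831 cm^2 / 10000
   = 0.0887 m^2

0.0887


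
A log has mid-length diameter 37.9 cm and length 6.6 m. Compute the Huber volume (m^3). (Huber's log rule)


Huber: V = Am * L,  Am = pi*(Dm/200)^2
Am = pi*(37.9/200)^2 = 0.112815 m^2
V = 0.112815*6.6 = 0.7446 m^3

0.7446


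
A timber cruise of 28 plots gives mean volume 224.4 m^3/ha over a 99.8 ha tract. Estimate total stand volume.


Formula: Total Volume = Mean Volume per ha * Total Area
Total Volume = 224.4 m^3/ha * 99.8 ha
Total Volume = 22395 m^3

22395


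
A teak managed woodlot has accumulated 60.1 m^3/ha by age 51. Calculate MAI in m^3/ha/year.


Formula: MAI = Total Volume / Stand Age
MAI = 60.1 m^3/ha / 51 years
MAI = 1.18 m^3/ha/year

1.18


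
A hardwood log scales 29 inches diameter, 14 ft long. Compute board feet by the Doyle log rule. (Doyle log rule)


Doyle: BF = (D - 4)^2 * L / 16
Adjusted diameter = 29 - 4 = 25 in
(D-4)^2 = 25^2 = 625
BF = 625 * 14 / 16 = 547 BF

547


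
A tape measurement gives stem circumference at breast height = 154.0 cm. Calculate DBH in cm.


Formula: DBH = C / pi
DBH = 154.0 / pi
pi = 3.14159...
DBH = 49.0 cm

49.0


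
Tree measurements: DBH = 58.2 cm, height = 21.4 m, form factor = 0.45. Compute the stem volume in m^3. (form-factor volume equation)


Formula: V = pi * (DBH/200)^2 * H * ff
Radius = DBH/200 = 58.2/200 = 0.291 m
Radius^2 = 0.291^2 = 0.084681 m^2
V = pi * 0.084681 * 21.4 * 0.45
V = 2.562 m^3

2.562


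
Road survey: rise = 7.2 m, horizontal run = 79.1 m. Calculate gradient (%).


Formula: Gradient = rise / run * 100
Gradient = 7.2 / 79.1 * 100 = 9.1%

9.1


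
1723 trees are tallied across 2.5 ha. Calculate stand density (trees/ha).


Formula: Stand Density = N_trees / Area_ha
Density = 1723 trees / 2.5 ha
Density = 689 trees/ha

689


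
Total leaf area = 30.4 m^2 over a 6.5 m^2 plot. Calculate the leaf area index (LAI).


Formula: LAI = total leaf area / ground area  (dimensionless)
LAI = 30.4 m^2 / 6.5 m^2
LAI = 4.68

4.68


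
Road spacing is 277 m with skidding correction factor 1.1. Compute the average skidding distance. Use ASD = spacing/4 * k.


Formula: ASD = (spacing / 4) * correction
Uncorrected distance = spacing / 4 = 277 / 4 = 69.25 m
ASD = 69.25 * 1.1 = 76 m

76
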